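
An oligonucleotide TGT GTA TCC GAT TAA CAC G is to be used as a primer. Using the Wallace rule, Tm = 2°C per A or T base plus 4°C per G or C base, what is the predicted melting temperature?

54°C

Base counts: C=4, A=5, T=6, G=4
So N_AT = 11 and N_GC = 8.
Tm = 2×11 + 4×8 = 54°C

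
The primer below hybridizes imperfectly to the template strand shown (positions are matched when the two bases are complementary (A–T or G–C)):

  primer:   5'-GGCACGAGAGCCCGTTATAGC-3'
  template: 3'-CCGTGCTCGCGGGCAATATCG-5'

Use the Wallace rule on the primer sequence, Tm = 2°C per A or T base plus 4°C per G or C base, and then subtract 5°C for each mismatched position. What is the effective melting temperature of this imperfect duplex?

Primer base counts: A=5, T=3, G=7, C=6 → A+T=8, G+C=13
Perfect-match Tm = 2(8) + 4(13) = 16 + 52 = 68°C
Mismatches (positions where the bases are not complementary): 1 (at position 9)
Effective Tm = 68 − 1×5 = 68 − 5 = 63°C

63°C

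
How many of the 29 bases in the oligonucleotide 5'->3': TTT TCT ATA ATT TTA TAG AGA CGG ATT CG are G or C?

8

Counting bases: C=3, G=5, T=13, A=8
Total G or C: 5 + 3 = 8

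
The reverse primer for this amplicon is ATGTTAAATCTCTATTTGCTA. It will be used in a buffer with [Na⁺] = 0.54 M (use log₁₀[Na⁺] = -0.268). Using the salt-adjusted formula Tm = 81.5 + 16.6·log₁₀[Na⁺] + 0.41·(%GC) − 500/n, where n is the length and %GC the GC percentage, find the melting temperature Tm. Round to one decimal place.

63.0°C

Length n = 21. G=2, T=10, A=6, C=3
G+C = 5, so %GC = 5/21 × 100 = 23.81%
Salt term: 16.6 × (-0.268) = -4.449
GC term: 0.41 × 23.81 = 9.762; length term: −500/21 = −23.81
Tm = 81.5 + (-4.449) + 9.762 − 23.81 = 63.003 → 63.0°C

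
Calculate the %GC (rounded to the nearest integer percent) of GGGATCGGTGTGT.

Counting bases: C=1, T=4, A=1, G=7
G+C = 7 + 1 = 8 out of 13 bases
%GC = 8/13 × 100 = 61.54% ≈ 62%

62%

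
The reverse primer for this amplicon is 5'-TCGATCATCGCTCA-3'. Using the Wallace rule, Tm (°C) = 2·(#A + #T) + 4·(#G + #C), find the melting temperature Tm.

Counting bases: C=5, T=4, G=2, A=3
So N_AT = 7 and N_GC = 7.
Tm = 2(7) + 4(7) = 14 + 28 = 42°C

42°C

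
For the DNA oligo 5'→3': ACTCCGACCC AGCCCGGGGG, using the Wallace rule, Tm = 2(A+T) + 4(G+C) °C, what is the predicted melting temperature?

G=7, T=1, C=9, A=3
So N_AT = 4 and N_GC = 16.
Tm = 4·16 + 2·4 = 64 + 8 = 72°C

72°C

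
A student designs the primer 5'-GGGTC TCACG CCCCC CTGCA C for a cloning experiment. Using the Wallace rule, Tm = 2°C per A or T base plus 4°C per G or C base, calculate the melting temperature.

74°C

Scanning the sequence gives A=2, C=11, T=3, G=5.
A+T = 5, G+C = 16
Tm = 2×5 + 4×16 = 74°C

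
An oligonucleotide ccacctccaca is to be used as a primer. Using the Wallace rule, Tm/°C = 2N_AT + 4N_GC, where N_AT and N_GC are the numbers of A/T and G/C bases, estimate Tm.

Counting bases: T=1, G=0, A=3, C=7
AT pairs contribute 4, GC pairs contribute 7.
Tm = 2(4) + 4(7) = 8 + 28 = 36°C

36°C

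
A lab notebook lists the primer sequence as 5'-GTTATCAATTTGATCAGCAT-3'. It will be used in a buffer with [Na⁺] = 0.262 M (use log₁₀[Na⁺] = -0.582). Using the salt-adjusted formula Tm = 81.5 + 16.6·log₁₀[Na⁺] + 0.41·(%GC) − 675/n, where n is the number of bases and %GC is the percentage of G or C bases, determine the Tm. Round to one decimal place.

50.4°C

Length n = 20. Counting bases: T=8, G=3, C=3, A=6
G+C = 6, so %GC = 6/20 × 100 = 30%
Salt term: 16.6 × (-0.582) = -9.661
GC term: 0.41 × 30 = 12.3; length term: −675/20 = −33.75
Tm = 81.5 + (-9.661) + 12.3 − 33.75 = 50.389 → 50.4°C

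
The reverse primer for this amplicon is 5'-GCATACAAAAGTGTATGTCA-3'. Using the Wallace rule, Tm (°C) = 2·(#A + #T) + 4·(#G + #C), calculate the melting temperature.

54°C

Base counts: G=4, C=3, T=5, A=8
So N_AT = 13 and N_GC = 7.
Tm = 2(13) + 4(7) = 26 + 28 = 54°C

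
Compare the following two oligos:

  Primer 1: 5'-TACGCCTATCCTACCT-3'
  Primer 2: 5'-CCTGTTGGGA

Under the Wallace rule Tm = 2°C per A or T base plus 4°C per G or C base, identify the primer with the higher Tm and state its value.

Primer 1, 48°C

Primer 1: A+T=8, G+C=8 → Tm = 2(8)+4(8) = 48°C
Primer 2: A+T=4, G+C=6 → Tm = 2(4)+4(6) = 32°C
48°C vs 32°C → primer 1 is higher.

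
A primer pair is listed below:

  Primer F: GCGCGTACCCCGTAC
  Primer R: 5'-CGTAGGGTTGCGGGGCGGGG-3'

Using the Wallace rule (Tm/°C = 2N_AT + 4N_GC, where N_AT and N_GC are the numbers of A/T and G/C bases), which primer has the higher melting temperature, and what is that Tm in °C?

Primer R, 72°C

Primer F: A+T=4, G+C=11 → Tm = 2(4)+4(11) = 52°C
Primer R: A+T=4, G+C=16 → Tm = 2(4)+4(16) = 72°C
52°C vs 72°C → primer R is higher.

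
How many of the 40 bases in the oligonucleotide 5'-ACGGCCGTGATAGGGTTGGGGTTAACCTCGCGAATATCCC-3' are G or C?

23

Base counts: G=13, A=8, C=10, T=9
G+C = 13 + 10 = 23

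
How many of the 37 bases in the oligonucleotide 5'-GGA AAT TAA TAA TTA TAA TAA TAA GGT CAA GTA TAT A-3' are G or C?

T=12, A=19, C=1, G=5
Total G or C: 5 + 1 = 6

6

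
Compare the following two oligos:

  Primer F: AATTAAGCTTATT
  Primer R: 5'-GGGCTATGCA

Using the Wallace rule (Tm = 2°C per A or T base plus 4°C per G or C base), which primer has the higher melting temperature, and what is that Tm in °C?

Primer R, 32°C

Primer F: A+T=11, G+C=2 → Tm = 2(11)+4(2) = 30°C
Primer R: A+T=4, G+C=6 → Tm = 2(4)+4(6) = 32°C
30°C vs 32°C → primer R is higher.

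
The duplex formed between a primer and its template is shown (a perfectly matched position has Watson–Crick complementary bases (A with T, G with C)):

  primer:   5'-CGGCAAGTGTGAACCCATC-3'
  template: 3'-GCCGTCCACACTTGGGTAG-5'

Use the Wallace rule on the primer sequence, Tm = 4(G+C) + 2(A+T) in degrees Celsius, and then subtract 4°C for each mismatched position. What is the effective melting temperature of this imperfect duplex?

56°C

Primer base counts: A=5, T=3, G=5, C=6 → A+T=8, G+C=11
Perfect-match Tm = 2(8) + 4(11) = 16 + 44 = 60°C
Mismatches (positions where the bases are not complementary): 1 (at position 6)
Effective Tm = 60 − 1×4 = 60 − 4 = 56°C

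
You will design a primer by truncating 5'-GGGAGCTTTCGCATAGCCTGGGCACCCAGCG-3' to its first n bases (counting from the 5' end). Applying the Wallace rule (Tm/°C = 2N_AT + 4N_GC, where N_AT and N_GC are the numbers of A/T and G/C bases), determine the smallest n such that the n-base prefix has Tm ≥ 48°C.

n = 16

First 15 bases: GGGAGCTTTCGCATA → Tm = 46°C (< 48°C)
First 16 bases: GGGAGCTTTCGCATAG → Tm = 50°C (≥ 48°C)
Each additional base adds 2°C (A/T) or 4°C (G/C), so Tm is non-decreasing in n; n = 16 is the first length to reach 48°C.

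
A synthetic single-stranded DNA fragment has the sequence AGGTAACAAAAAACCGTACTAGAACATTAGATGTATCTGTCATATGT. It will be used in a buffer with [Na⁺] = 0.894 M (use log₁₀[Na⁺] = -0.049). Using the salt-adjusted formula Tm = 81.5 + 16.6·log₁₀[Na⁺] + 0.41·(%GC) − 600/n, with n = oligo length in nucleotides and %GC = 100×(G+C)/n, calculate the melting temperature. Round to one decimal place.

81.0°C

Length n = 47. Counting bases: A=19, G=8, C=7, T=13
G+C = 15, so %GC = 15/47 × 100 = 31.915%
Salt term: 16.6 × (-0.049) = -0.813
GC term: 0.41 × 31.915 = 13.085; length term: −600/47 = −12.766
Tm = 81.5 + (-0.813) + 13.085 − 12.766 = 81.006 → 81.0°C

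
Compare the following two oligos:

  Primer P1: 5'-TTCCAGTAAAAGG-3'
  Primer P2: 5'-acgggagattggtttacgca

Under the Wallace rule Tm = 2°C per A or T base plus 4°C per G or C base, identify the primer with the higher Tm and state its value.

Primer P1: A+T=8, G+C=5 → Tm = 2(8)+4(5) = 36°C
Primer P2: A+T=10, G+C=10 → Tm = 2(10)+4(10) = 60°C
36°C vs 60°C → primer P2 is higher.

Primer P2, 60°C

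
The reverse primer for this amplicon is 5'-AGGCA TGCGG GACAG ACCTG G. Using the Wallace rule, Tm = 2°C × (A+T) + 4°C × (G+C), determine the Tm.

70°C

T=2, G=9, C=5, A=5
AT pairs contribute 7, GC pairs contribute 14.
Tm = 4·14 + 2·7 = 56 + 14 = 70°C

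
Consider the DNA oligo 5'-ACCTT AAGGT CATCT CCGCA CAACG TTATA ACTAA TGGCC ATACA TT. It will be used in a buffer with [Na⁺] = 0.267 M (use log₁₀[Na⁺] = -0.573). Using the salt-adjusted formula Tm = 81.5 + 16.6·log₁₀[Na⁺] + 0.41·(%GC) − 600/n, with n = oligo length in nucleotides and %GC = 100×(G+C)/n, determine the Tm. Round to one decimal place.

75.8°C

Length n = 47. Counting bases: T=13, A=15, C=13, G=6
G+C = 19, so %GC = 19/47 × 100 = 40.426%
Salt term: 16.6 × (-0.573) = -9.512
GC term: 0.41 × 40.426 = 16.575; length term: −600/47 = −12.766
Tm = 81.5 + (-9.512) + 16.575 − 12.766 = 75.797 → 75.8°C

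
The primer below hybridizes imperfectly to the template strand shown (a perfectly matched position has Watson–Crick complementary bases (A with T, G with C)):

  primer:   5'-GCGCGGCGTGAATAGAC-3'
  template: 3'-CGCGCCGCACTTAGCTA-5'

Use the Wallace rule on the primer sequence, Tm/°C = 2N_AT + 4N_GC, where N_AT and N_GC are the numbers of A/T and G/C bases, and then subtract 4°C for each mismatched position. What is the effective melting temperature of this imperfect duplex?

48°C

Primer base counts: A=4, T=2, G=7, C=4 → A+T=6, G+C=11
Perfect-match Tm = 2(6) + 4(11) = 12 + 44 = 56°C
Mismatches (positions where the bases are not complementary): 2 (at positions 14, 17)
Effective Tm = 56 − 2×4 = 56 − 8 = 48°C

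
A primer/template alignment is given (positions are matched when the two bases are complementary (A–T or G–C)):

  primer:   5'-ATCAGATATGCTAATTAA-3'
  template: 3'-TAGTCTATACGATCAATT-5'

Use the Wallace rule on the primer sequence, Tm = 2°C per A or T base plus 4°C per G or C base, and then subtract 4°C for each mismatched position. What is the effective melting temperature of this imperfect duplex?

40°C

Primer base counts: A=8, T=6, G=2, C=2 → A+T=14, G+C=4
Perfect-match Tm = 2(14) + 4(4) = 28 + 16 = 44°C
Mismatches (positions where the bases are not complementary): 1 (at position 14)
Effective Tm = 44 − 1×4 = 44 − 4 = 40°C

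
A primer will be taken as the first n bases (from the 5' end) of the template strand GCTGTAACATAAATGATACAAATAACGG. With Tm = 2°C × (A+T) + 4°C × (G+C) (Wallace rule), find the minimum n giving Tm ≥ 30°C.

n = 11

First 10 bases: GCTGTAACAT → Tm = 28°C (< 30°C)
First 11 bases: GCTGTAACATA → Tm = 30°C (≥ 30°C)
Each additional base adds 2°C (A/T) or 4°C (G/C), so Tm is non-decreasing in n; n = 11 is the first length to reach 30°C.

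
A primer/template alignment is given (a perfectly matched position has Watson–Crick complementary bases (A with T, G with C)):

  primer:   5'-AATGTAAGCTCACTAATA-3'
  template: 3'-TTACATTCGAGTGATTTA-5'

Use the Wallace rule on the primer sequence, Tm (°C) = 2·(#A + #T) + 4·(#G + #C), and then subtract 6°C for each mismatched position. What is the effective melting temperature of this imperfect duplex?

Primer base counts: A=8, T=5, G=2, C=3 → A+T=13, G+C=5
Perfect-match Tm = 2(13) + 4(5) = 26 + 20 = 46°C
Mismatches (positions where the bases are not complementary): 2 (at positions 17, 18)
Effective Tm = 46 − 2×6 = 46 − 12 = 34°C

34°C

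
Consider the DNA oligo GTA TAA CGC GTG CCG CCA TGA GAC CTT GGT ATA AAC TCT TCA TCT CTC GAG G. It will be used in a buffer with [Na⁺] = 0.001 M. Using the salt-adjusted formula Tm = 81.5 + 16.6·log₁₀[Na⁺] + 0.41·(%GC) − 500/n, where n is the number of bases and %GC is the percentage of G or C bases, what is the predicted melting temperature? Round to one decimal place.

Length n = 52. Scanning the sequence gives T=14, A=12, G=12, C=14.
G+C = 26, so %GC = 26/52 × 100 = 50%
Salt term: 16.6 × (-3) = -49.8
GC term: 0.41 × 50 = 20.5; length term: −500/52 = −9.615
Tm = 81.5 + (-49.8) + 20.5 − 9.615 = 42.585 → 42.6°C

42.6°C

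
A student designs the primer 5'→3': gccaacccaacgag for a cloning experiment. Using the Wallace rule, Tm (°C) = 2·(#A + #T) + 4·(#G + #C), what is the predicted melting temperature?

C=6, G=3, A=5, T=0
AT pairs contribute 5, GC pairs contribute 9.
Tm = 4·9 + 2·5 = 36 + 10 = 46°C

46°C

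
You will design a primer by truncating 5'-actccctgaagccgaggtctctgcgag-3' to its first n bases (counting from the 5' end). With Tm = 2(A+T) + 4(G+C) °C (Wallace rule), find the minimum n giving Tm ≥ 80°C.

First 24 bases: ACTCCCTGAAGCCGAGGTCTCTGC → Tm = 78°C (< 80°C)
First 25 bases: ACTCCCTGAAGCCGAGGTCTCTGCG → Tm = 82°C (≥ 80°C)
Each additional base adds 2°C (A/T) or 4°C (G/C), so Tm is non-decreasing in n; n = 25 is the first length to reach 80°C.

n = 25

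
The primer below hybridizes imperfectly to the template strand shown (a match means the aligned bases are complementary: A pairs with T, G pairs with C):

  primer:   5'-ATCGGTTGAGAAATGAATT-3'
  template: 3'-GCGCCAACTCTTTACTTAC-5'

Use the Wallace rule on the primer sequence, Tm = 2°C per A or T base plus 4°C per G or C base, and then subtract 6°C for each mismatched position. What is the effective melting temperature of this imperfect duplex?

32°C

Primer base counts: A=7, T=6, G=5, C=1 → A+T=13, G+C=6
Perfect-match Tm = 2(13) + 4(6) = 26 + 24 = 50°C
Mismatches (positions where the bases are not complementary): 3 (at positions 1, 2, 19)
Effective Tm = 50 − 3×6 = 50 − 18 = 32°C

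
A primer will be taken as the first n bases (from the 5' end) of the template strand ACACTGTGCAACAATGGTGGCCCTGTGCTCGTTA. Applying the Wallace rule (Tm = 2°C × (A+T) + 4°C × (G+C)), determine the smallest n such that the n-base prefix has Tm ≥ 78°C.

First 24 bases: ACACTGTGCAACAATGGTGGCCCT → Tm = 74°C (< 78°C)
First 25 bases: ACACTGTGCAACAATGGTGGCCCTG → Tm = 78°C (≥ 78°C)
Each additional base adds 2°C (A/T) or 4°C (G/C), so Tm is non-decreasing in n; n = 25 is the first length to reach 78°C.

n = 25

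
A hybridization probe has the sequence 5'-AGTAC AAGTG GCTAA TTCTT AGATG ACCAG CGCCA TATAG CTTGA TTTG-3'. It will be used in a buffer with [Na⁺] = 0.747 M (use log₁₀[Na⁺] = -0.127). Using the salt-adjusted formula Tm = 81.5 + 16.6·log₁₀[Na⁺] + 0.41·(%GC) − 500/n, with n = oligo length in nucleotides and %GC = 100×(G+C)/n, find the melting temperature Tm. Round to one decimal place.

Length n = 49. Scanning the sequence gives G=11, T=15, A=14, C=9.
G+C = 20, so %GC = 20/49 × 100 = 40.816%
Salt term: 16.6 × (-0.127) = -2.108
GC term: 0.41 × 40.816 = 16.735; length term: −500/49 = −10.204
Tm = 81.5 + (-2.108) + 16.735 − 10.204 = 85.923 → 85.9°C

85.9°C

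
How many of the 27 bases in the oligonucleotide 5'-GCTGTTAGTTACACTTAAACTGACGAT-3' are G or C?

10

Base counts: T=9, C=5, A=8, G=5
Total G or C: 5 + 5 = 10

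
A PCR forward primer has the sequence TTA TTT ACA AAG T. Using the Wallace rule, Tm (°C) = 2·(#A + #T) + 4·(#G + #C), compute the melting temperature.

G=1, T=6, C=1, A=5
AT pairs contribute 11, GC pairs contribute 2.
Tm = 2(11) + 4(2) = 22 + 8 = 30°C

30°C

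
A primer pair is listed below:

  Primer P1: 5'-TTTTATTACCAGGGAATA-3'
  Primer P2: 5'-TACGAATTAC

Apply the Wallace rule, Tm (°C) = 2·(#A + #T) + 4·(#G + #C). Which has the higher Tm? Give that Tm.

Primer P1, 46°C

Primer P1: A+T=13, G+C=5 → Tm = 2(13)+4(5) = 46°C
Primer P2: A+T=7, G+C=3 → Tm = 2(7)+4(3) = 26°C
46°C vs 26°C → primer P1 is higher.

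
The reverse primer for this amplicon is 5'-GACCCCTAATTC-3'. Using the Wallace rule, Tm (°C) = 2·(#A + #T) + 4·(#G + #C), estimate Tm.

Base counts: A=3, G=1, T=3, C=5
A+T = 6, G+C = 6
Tm = 2(6) + 4(6) = 12 + 24 = 36°C

36°C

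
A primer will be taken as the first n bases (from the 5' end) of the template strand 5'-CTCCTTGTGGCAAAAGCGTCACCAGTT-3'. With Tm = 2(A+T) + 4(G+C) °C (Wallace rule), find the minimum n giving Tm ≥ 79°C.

First 25 bases: CTCCTTGTGGCAAAAGCGTCACCAG → Tm = 78°C (< 79°C)
First 26 bases: CTCCTTGTGGCAAAAGCGTCACCAGT → Tm = 80°C (≥ 79°C)
Each additional base adds 2°C (A/T) or 4°C (G/C), so Tm is non-decreasing in n; n = 26 is the first length to reach 79°C.

n = 26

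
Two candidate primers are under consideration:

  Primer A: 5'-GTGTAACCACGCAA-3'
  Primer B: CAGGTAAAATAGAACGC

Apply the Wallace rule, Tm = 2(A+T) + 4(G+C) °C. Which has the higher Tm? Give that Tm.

Primer A: A+T=7, G+C=7 → Tm = 2(7)+4(7) = 42°C
Primer B: A+T=10, G+C=7 → Tm = 2(10)+4(7) = 48°C
42°C vs 48°C → primer B is higher.

Primer B, 48°C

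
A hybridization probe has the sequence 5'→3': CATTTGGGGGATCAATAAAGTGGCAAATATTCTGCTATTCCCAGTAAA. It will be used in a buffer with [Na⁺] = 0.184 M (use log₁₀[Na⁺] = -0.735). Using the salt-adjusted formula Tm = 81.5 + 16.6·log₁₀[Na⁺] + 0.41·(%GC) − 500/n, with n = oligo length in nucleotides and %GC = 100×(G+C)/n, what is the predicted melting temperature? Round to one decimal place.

74.3°C

Length n = 48. Counting bases: T=14, C=8, A=16, G=10
G+C = 18, so %GC = 18/48 × 100 = 37.5%
Salt term: 16.6 × (-0.735) = -12.201
GC term: 0.41 × 37.5 = 15.375; length term: −500/48 = −10.417
Tm = 81.5 + (-12.201) + 15.375 − 10.417 = 74.257 → 74.3°C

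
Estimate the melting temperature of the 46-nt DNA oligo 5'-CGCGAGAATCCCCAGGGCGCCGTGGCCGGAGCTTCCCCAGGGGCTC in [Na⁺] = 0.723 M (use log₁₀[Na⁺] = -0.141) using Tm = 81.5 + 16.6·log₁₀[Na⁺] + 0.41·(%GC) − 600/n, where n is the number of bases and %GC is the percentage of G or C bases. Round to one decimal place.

Length n = 46. Counting bases: G=17, C=18, T=5, A=6
G+C = 35, so %GC = 35/46 × 100 = 76.087%
Salt term: 16.6 × (-0.141) = -2.341
GC term: 0.41 × 76.087 = 31.196; length term: −600/46 = −13.043
Tm = 81.5 + (-2.341) + 31.196 − 13.043 = 97.312 → 97.3°C

97.3°C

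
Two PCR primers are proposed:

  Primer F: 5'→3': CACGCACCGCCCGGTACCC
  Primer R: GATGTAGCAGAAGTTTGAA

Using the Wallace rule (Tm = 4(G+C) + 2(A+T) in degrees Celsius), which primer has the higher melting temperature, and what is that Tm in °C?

Primer F: A+T=4, G+C=15 → Tm = 2(4)+4(15) = 68°C
Primer R: A+T=12, G+C=7 → Tm = 2(12)+4(7) = 52°C
68°C vs 52°C → primer F is higher.

Primer F, 68°C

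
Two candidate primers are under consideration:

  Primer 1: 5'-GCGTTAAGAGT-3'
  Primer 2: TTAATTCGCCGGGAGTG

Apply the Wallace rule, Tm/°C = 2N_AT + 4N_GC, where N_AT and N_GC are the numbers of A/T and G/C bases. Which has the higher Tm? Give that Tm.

Primer 1: A+T=6, G+C=5 → Tm = 2(6)+4(5) = 32°C
Primer 2: A+T=8, G+C=9 → Tm = 2(8)+4(9) = 52°C
32°C vs 52°C → primer 2 is higher.

Primer 2, 52°C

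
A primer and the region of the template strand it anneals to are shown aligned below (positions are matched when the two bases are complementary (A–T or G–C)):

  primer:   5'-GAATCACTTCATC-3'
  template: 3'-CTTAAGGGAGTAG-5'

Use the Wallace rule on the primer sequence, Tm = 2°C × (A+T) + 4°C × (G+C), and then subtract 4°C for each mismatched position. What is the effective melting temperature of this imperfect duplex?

Primer base counts: A=4, T=4, G=1, C=4 → A+T=8, G+C=5
Perfect-match Tm = 2(8) + 4(5) = 16 + 20 = 36°C
Mismatches (positions where the bases are not complementary): 3 (at positions 5, 6, 8)
Effective Tm = 36 − 3×4 = 36 − 12 = 24°C

24°C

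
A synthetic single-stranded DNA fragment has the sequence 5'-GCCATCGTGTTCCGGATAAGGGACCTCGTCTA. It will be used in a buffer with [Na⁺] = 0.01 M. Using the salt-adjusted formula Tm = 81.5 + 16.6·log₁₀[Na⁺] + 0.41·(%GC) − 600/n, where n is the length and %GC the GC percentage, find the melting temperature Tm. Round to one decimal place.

52.6°C

Length n = 32. Base counts: C=9, T=8, G=9, A=6
G+C = 18, so %GC = 18/32 × 100 = 56.25%
Salt term: 16.6 × (-2) = -33.2
GC term: 0.41 × 56.25 = 23.062; length term: −600/32 = −18.75
Tm = 81.5 + (-33.2) + 23.062 − 18.75 = 52.612 → 52.6°C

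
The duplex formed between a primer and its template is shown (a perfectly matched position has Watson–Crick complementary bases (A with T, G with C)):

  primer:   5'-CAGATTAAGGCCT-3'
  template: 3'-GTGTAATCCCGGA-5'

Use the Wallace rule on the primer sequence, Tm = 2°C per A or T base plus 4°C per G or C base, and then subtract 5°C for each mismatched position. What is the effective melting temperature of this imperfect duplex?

28°C

Primer base counts: A=4, T=3, G=3, C=3 → A+T=7, G+C=6
Perfect-match Tm = 2(7) + 4(6) = 14 + 24 = 38°C
Mismatches (positions where the bases are not complementary): 2 (at positions 3, 8)
Effective Tm = 38 − 2×5 = 38 − 10 = 28°C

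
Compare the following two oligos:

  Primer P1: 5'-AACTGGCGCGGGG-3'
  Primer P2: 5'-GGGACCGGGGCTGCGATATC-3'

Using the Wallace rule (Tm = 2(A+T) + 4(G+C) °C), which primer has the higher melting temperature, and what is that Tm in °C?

Primer P2, 68°C

Primer P1: A+T=3, G+C=10 → Tm = 2(3)+4(10) = 46°C
Primer P2: A+T=6, G+C=14 → Tm = 2(6)+4(14) = 68°C
46°C vs 68°C → primer P2 is higher.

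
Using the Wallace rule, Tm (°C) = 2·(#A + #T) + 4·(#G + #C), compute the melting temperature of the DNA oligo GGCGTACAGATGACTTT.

50°C

Scanning the sequence gives G=5, T=5, C=3, A=4.
A+T = 9, G+C = 8
Tm = 2×9 + 4×8 = 50°C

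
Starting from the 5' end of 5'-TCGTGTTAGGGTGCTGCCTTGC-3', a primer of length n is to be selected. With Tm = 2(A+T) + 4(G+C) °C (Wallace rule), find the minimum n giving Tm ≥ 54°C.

First 16 bases: TCGTGTTAGGGTGCTG → Tm = 50°C (< 54°C)
First 17 bases: TCGTGTTAGGGTGCTGC → Tm = 54°C (≥ 54°C)
Since every base adds ≥2°C, Tm only increases with n, so the threshold is first crossed at n = 17.

n = 17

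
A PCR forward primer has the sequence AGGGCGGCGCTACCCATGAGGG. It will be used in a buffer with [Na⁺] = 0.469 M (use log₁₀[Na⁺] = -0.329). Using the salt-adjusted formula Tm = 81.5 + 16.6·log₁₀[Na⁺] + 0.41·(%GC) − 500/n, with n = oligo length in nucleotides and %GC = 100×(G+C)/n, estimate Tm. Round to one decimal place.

Length n = 22. Base counts: A=4, C=6, G=10, T=2
G+C = 16, so %GC = 16/22 × 100 = 72.727%
Salt term: 16.6 × (-0.329) = -5.461
GC term: 0.41 × 72.727 = 29.818; length term: −500/22 = −22.727
Tm = 81.5 + (-5.461) + 29.818 − 22.727 = 83.13 → 83.1°C

83.1°C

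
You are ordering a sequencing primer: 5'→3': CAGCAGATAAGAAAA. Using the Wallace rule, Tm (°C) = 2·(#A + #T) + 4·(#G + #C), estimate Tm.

40°C

T=1, A=9, C=2, G=3
AT pairs contribute 10, GC pairs contribute 5.
Tm = 4·5 + 2·10 = 20 + 20 = 40°C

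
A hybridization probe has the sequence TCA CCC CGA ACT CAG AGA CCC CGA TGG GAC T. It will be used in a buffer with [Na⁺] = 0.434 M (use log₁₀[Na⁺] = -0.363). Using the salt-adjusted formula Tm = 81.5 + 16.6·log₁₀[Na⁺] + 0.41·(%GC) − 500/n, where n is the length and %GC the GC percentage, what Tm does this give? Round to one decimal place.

Length n = 31. Base counts: G=7, T=4, A=8, C=12
G+C = 19, so %GC = 19/31 × 100 = 61.29%
Salt term: 16.6 × (-0.363) = -6.026
GC term: 0.41 × 61.29 = 25.129; length term: −500/31 = −16.129
Tm = 81.5 + (-6.026) + 25.129 − 16.129 = 84.474 → 84.5°C

84.5°C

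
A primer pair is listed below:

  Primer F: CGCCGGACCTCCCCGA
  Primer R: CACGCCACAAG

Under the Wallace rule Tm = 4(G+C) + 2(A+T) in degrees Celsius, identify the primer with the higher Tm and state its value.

Primer F, 58°C

Primer F: A+T=3, G+C=13 → Tm = 2(3)+4(13) = 58°C
Primer R: A+T=4, G+C=7 → Tm = 2(4)+4(7) = 36°C
58°C vs 36°C → primer F is higher.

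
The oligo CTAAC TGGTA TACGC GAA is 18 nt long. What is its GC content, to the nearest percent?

Counting bases: T=4, C=4, G=4, A=6
G+C = 4 + 4 = 8 out of 18 bases
%GC = 8/18 × 100 = 44.44% ≈ 44%

44%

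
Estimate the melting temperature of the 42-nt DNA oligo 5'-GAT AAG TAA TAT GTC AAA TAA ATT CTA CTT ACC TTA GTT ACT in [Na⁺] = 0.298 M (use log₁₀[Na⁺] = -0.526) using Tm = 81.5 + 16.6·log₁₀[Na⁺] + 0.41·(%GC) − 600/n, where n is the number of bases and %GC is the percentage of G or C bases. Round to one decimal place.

Length n = 42. Base counts: T=16, A=16, C=6, G=4
G+C = 10, so %GC = 10/42 × 100 = 23.81%
Salt term: 16.6 × (-0.526) = -8.732
GC term: 0.41 × 23.81 = 9.762; length term: −600/42 = −14.286
Tm = 81.5 + (-8.732) + 9.762 − 14.286 = 68.244 → 68.2°C

68.2°C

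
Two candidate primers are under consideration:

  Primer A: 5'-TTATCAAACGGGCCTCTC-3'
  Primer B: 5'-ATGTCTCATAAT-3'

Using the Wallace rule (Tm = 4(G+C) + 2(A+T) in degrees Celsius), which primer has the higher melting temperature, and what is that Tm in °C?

Primer A: A+T=9, G+C=9 → Tm = 2(9)+4(9) = 54°C
Primer B: A+T=9, G+C=3 → Tm = 2(9)+4(3) = 30°C
54°C vs 30°C → primer A is higher.

Primer A, 54°C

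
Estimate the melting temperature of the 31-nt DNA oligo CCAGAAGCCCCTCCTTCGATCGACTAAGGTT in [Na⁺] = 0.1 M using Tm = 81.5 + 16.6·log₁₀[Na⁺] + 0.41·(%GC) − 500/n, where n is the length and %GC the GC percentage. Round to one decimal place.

Length n = 31. Base counts: T=7, C=11, G=6, A=7
G+C = 17, so %GC = 17/31 × 100 = 54.839%
Salt term: 16.6 × (-1) = -16.6
GC term: 0.41 × 54.839 = 22.484; length term: −500/31 = −16.129
Tm = 81.5 + (-16.6) + 22.484 − 16.129 = 71.255 → 71.3°C

71.3°C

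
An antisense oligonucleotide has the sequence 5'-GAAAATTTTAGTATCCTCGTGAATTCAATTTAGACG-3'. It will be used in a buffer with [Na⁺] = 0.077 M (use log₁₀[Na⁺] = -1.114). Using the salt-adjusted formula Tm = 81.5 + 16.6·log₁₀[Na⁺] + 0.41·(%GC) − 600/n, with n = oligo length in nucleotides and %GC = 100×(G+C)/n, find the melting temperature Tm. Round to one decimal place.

Length n = 36. T=13, A=12, C=5, G=6
G+C = 11, so %GC = 11/36 × 100 = 30.556%
Salt term: 16.6 × (-1.114) = -18.492
GC term: 0.41 × 30.556 = 12.528; length term: −600/36 = −16.667
Tm = 81.5 + (-18.492) + 12.528 − 16.667 = 58.869 → 58.9°C

58.9°C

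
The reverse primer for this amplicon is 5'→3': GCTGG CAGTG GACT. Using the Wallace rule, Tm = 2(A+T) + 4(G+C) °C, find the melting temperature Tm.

46°C

Scanning the sequence gives G=6, C=3, A=2, T=3.
So N_AT = 5 and N_GC = 9.
Tm = 2(5) + 4(9) = 10 + 36 = 46°C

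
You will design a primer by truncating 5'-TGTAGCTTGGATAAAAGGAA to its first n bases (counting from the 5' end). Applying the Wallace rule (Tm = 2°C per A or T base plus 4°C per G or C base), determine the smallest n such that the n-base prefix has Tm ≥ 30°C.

First 9 bases: TGTAGCTTG → Tm = 26°C (< 30°C)
First 10 bases: TGTAGCTTGG → Tm = 30°C (≥ 30°C)
Since every base adds ≥2°C, Tm only increases with n, so the threshold is first crossed at n = 10.

n = 10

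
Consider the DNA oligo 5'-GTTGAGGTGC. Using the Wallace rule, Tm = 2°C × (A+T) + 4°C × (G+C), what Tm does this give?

Scanning the sequence gives T=3, C=1, G=5, A=1.
AT pairs contribute 4, GC pairs contribute 6.
Tm = 2(4) + 4(6) = 8 + 24 = 32°C

32°C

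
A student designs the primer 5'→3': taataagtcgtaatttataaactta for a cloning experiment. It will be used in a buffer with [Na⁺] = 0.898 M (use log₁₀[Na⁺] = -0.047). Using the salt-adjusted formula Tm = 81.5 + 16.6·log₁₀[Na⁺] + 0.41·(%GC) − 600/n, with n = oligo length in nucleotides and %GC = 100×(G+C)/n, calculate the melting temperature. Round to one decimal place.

63.3°C

Length n = 25. Scanning the sequence gives A=11, T=10, C=2, G=2.
G+C = 4, so %GC = 4/25 × 100 = 16%
Salt term: 16.6 × (-0.047) = -0.78
GC term: 0.41 × 16 = 6.56; length term: −600/25 = −24
Tm = 81.5 + (-0.78) + 6.56 − 24 = 63.28 → 63.3°C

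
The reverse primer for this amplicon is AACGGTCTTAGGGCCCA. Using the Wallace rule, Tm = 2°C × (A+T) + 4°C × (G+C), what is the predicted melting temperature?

54°C

Counting bases: A=4, G=5, T=3, C=5
So N_AT = 7 and N_GC = 10.
Tm = 4·10 + 2·7 = 40 + 14 = 54°C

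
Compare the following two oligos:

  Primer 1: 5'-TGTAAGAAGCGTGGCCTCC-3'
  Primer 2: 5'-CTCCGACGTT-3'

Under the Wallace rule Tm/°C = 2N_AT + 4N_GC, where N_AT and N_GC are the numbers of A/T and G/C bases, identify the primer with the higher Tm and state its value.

Primer 1: A+T=8, G+C=11 → Tm = 2(8)+4(11) = 60°C
Primer 2: A+T=4, G+C=6 → Tm = 2(4)+4(6) = 32°C
60°C vs 32°C → primer 1 is higher.

Primer 1, 60°C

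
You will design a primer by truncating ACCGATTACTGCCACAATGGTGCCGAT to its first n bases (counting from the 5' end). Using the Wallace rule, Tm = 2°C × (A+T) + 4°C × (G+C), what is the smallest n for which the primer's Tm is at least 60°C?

n = 20

First 19 bases: ACCGATTACTGCCACAATG → Tm = 56°C (< 60°C)
First 20 bases: ACCGATTACTGCCACAATGG → Tm = 60°C (≥ 60°C)
Each additional base adds 2°C (A/T) or 4°C (G/C), so Tm is non-decreasing in n; n = 20 is the first length to reach 60°C.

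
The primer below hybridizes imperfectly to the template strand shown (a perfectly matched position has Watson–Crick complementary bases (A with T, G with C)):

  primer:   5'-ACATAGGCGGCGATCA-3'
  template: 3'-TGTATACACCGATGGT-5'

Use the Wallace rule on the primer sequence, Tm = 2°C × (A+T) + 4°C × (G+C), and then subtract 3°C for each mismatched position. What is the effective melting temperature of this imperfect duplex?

38°C

Primer base counts: A=5, T=2, G=5, C=4 → A+T=7, G+C=9
Perfect-match Tm = 2(7) + 4(9) = 14 + 36 = 50°C
Mismatches (positions where the bases are not complementary): 4 (at positions 6, 8, 12, 14)
Effective Tm = 50 − 4×3 = 50 − 12 = 38°C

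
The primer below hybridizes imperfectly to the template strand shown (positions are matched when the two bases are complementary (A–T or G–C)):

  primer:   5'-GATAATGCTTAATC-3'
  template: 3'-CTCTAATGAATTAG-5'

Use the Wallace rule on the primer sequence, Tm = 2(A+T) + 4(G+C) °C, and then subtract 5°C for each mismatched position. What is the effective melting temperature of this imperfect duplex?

21°C

Primer base counts: A=5, T=5, G=2, C=2 → A+T=10, G+C=4
Perfect-match Tm = 2(10) + 4(4) = 20 + 16 = 36°C
Mismatches (positions where the bases are not complementary): 3 (at positions 3, 5, 7)
Effective Tm = 36 − 3×5 = 36 − 15 = 21°C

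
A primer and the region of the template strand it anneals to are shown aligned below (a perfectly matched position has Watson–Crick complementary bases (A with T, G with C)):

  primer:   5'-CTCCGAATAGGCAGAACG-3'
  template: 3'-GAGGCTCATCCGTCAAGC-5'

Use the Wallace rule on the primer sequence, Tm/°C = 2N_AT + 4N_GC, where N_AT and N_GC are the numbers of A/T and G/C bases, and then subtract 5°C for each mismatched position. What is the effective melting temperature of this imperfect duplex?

Primer base counts: A=6, T=2, G=5, C=5 → A+T=8, G+C=10
Perfect-match Tm = 2(8) + 4(10) = 16 + 40 = 56°C
Mismatches (positions where the bases are not complementary): 3 (at positions 7, 15, 16)
Effective Tm = 56 − 3×5 = 56 − 15 = 41°C

41°C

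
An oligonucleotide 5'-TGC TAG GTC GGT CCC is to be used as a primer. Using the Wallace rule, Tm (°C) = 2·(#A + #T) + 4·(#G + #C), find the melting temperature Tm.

Scanning the sequence gives C=5, T=4, A=1, G=5.
A+T = 5, G+C = 10
Tm = 4·10 + 2·5 = 40 + 10 = 50°C

50°C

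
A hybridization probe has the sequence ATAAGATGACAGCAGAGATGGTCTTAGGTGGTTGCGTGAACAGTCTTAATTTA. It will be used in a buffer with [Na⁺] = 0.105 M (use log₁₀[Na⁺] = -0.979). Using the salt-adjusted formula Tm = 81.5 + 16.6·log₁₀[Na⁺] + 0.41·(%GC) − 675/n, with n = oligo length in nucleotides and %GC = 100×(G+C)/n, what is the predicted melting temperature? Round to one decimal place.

Length n = 53. Counting bases: A=16, C=6, G=15, T=16
G+C = 21, so %GC = 21/53 × 100 = 39.623%
Salt term: 16.6 × (-0.979) = -16.251
GC term: 0.41 × 39.623 = 16.245; length term: −675/53 = −12.736
Tm = 81.5 + (-16.251) + 16.245 − 12.736 = 68.758 → 68.8°C

68.8°C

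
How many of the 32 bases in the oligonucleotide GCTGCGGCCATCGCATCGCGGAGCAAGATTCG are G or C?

Counting bases: T=5, A=6, G=11, C=10
Total G or C: 11 + 10 = 21

21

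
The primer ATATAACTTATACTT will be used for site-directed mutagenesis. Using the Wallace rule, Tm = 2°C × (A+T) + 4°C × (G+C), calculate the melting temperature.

34°C

Base counts: C=2, G=0, T=7, A=6
A+T = 13, G+C = 2
Tm = 4·2 + 2·13 = 8 + 26 = 34°C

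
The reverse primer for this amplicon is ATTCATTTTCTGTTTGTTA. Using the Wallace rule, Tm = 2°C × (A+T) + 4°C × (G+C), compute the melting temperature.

Base counts: A=3, T=12, G=2, C=2
AT pairs contribute 15, GC pairs contribute 4.
Tm = 4·4 + 2·15 = 16 + 30 = 46°C

46°C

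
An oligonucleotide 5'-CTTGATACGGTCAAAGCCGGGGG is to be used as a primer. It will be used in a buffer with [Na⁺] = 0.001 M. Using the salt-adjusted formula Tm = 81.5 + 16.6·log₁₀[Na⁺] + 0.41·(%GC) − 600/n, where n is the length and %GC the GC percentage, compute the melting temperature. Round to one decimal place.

30.6°C

Length n = 23. Base counts: A=5, C=5, G=9, T=4
G+C = 14, so %GC = 14/23 × 100 = 60.87%
Salt term: 16.6 × (-3) = -49.8
GC term: 0.41 × 60.87 = 24.957; length term: −600/23 = −26.087
Tm = 81.5 + (-49.8) + 24.957 − 26.087 = 30.57 → 30.6°C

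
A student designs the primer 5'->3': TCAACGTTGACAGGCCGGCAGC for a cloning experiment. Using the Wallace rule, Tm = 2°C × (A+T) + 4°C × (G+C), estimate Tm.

Scanning the sequence gives G=7, T=3, A=5, C=7.
A+T = 8, G+C = 14
Tm = 2(8) + 4(14) = 16 + 56 = 72°C

72°C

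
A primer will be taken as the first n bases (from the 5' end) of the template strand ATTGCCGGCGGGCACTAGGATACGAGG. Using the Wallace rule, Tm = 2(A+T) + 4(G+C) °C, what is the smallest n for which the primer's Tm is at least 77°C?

First 23 bases: ATTGCCGGCGGGCACTAGGATAC → Tm = 74°C (< 77°C)
First 24 bases: ATTGCCGGCGGGCACTAGGATACG → Tm = 78°C (≥ 77°C)
Each additional base adds 2°C (A/T) or 4°C (G/C), so Tm is non-decreasing in n; n = 24 is the first length to reach 77°C.

n = 24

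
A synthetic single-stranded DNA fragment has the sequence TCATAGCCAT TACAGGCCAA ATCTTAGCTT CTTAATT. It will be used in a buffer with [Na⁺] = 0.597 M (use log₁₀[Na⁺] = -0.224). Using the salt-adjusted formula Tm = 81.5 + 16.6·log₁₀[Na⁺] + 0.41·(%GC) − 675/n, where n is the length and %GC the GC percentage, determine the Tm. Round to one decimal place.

Length n = 37. T=13, C=9, G=4, A=11
G+C = 13, so %GC = 13/37 × 100 = 35.135%
Salt term: 16.6 × (-0.224) = -3.718
GC term: 0.41 × 35.135 = 14.405; length term: −675/37 = −18.243
Tm = 81.5 + (-3.718) + 14.405 − 18.243 = 73.944 → 73.9°C

73.9°C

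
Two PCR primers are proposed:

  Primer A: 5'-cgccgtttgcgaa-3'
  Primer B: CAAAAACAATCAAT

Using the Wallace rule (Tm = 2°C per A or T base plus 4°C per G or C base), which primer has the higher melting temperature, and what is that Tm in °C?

Primer A: A+T=5, G+C=8 → Tm = 2(5)+4(8) = 42°C
Primer B: A+T=11, G+C=3 → Tm = 2(11)+4(3) = 34°C
42°C vs 34°C → primer A is higher.

Primer A, 42°C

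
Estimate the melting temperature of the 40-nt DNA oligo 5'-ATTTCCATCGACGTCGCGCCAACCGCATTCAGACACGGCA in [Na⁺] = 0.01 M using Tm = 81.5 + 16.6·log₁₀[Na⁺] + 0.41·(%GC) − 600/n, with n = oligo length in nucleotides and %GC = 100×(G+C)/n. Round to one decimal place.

56.9°C

Length n = 40. Scanning the sequence gives G=8, C=15, T=7, A=10.
G+C = 23, so %GC = 23/40 × 100 = 57.5%
Salt term: 16.6 × (-2) = -33.2
GC term: 0.41 × 57.5 = 23.575; length term: −600/40 = −15
Tm = 81.5 + (-33.2) + 23.575 − 15 = 56.875 → 56.9°C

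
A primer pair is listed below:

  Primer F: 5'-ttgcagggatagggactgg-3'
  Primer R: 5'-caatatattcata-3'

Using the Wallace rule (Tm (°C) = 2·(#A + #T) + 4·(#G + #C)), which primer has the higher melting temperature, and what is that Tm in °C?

Primer F: A+T=8, G+C=11 → Tm = 2(8)+4(11) = 60°C
Primer R: A+T=11, G+C=2 → Tm = 2(11)+4(2) = 30°C
60°C vs 30°C → primer F is higher.

Primer F, 60°C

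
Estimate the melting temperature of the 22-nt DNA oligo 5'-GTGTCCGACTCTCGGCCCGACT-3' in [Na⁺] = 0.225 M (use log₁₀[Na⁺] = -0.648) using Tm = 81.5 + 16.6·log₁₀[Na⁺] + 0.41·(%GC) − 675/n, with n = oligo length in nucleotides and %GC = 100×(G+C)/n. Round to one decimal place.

Length n = 22. T=5, A=2, C=9, G=6
G+C = 15, so %GC = 15/22 × 100 = 68.182%
Salt term: 16.6 × (-0.648) = -10.757
GC term: 0.41 × 68.182 = 27.955; length term: −675/22 = −30.682
Tm = 81.5 + (-10.757) + 27.955 − 30.682 = 68.016 → 68.0°C

68.0°C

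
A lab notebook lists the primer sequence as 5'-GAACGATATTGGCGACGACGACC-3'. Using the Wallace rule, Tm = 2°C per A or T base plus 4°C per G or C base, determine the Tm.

72°C

Scanning the sequence gives C=6, T=3, A=7, G=7.
A+T = 10, G+C = 13
Tm = 2×10 + 4×13 = 72°C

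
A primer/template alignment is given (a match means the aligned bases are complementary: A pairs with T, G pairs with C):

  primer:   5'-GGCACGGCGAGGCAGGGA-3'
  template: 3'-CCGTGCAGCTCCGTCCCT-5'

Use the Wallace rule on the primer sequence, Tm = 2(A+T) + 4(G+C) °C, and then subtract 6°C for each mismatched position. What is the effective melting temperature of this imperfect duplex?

58°C

Primer base counts: A=4, T=0, G=10, C=4 → A+T=4, G+C=14
Perfect-match Tm = 2(4) + 4(14) = 8 + 56 = 64°C
Mismatches (positions where the bases are not complementary): 1 (at position 7)
Effective Tm = 64 − 1×6 = 64 − 6 = 58°C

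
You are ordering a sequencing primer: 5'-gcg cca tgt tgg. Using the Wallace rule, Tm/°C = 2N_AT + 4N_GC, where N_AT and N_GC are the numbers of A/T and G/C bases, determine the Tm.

Scanning the sequence gives C=3, A=1, T=3, G=5.
So N_AT = 4 and N_GC = 8.
Tm = 2×4 + 4×8 = 40°C

40°C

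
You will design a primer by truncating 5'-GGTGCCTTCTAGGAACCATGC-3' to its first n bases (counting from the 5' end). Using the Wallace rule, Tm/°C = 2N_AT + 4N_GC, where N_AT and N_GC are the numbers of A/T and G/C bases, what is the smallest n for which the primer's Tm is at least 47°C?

First 15 bases: GGTGCCTTCTAGGAA → Tm = 46°C (< 47°C)
First 16 bases: GGTGCCTTCTAGGAAC → Tm = 50°C (≥ 47°C)
Since every base adds ≥2°C, Tm only increases with n, so the threshold is first crossed at n = 16.

n = 16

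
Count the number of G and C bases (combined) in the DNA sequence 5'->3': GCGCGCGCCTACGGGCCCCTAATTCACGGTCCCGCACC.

Scanning the sequence gives G=10, C=18, T=5, A=5.
Total G or C: 10 + 18 = 28

28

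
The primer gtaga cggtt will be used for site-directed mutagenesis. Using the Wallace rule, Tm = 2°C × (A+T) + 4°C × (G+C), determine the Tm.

30°C

A=2, C=1, G=4, T=3
So N_AT = 5 and N_GC = 5.
Tm = 2×5 + 4×5 = 30°C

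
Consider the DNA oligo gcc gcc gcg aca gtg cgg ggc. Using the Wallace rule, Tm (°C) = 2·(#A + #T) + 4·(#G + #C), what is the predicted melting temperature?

Counting bases: C=8, G=10, T=1, A=2
AT pairs contribute 3, GC pairs contribute 18.
Tm = 2(3) + 4(18) = 6 + 72 = 78°C

78°C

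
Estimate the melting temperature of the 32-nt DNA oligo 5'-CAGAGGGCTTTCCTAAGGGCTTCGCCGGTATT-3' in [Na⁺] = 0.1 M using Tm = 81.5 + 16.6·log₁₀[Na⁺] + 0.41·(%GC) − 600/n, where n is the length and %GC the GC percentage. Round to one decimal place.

69.2°C

Length n = 32. Scanning the sequence gives T=9, A=5, G=10, C=8.
G+C = 18, so %GC = 18/32 × 100 = 56.25%
Salt term: 16.6 × (-1) = -16.6
GC term: 0.41 × 56.25 = 23.062; length term: −600/32 = −18.75
Tm = 81.5 + (-16.6) + 23.062 − 18.75 = 69.212 → 69.2°C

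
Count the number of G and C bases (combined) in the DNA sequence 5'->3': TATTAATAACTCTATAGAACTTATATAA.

T=11, C=3, A=13, G=1
Total G or C: 1 + 3 = 4

4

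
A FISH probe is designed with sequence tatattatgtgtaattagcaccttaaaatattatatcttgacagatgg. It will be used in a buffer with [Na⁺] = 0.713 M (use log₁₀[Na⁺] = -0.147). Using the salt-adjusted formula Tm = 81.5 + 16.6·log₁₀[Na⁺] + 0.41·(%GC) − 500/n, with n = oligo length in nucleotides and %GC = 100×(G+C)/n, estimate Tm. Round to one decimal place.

Length n = 48. G=7, T=19, C=5, A=17
G+C = 12, so %GC = 12/48 × 100 = 25%
Salt term: 16.6 × (-0.147) = -2.44
GC term: 0.41 × 25 = 10.25; length term: −500/48 = −10.417
Tm = 81.5 + (-2.44) + 10.25 − 10.417 = 78.893 → 78.9°C

78.9°C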